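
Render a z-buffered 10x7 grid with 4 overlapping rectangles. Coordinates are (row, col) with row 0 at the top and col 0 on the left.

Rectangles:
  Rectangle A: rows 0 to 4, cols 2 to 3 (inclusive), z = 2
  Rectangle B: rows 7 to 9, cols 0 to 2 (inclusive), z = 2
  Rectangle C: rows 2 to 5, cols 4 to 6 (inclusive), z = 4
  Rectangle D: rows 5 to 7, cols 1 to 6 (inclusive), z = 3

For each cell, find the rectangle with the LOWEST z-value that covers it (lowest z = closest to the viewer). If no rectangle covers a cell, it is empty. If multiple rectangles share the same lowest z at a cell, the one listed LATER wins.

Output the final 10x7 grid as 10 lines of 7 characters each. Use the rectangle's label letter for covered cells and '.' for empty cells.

..AA...
..AA...
..AACCC
..AACCC
..AACCC
.DDDDDD
.DDDDDD
BBBDDDD
BBB....
BBB....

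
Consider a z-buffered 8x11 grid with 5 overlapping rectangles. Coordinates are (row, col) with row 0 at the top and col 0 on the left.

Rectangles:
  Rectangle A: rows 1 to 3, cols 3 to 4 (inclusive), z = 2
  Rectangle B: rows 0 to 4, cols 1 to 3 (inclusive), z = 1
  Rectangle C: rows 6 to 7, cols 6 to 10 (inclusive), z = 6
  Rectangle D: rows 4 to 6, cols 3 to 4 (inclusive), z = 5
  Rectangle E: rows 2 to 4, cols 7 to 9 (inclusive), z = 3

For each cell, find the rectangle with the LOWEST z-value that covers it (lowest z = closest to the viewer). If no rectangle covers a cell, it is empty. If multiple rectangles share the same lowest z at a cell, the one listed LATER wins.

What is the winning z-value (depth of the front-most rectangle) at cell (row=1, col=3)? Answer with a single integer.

Answer: 1

Derivation:
Check cell (1,3):
  A: rows 1-3 cols 3-4 z=2 -> covers; best now A (z=2)
  B: rows 0-4 cols 1-3 z=1 -> covers; best now B (z=1)
  C: rows 6-7 cols 6-10 -> outside (row miss)
  D: rows 4-6 cols 3-4 -> outside (row miss)
  E: rows 2-4 cols 7-9 -> outside (row miss)
Winner: B at z=1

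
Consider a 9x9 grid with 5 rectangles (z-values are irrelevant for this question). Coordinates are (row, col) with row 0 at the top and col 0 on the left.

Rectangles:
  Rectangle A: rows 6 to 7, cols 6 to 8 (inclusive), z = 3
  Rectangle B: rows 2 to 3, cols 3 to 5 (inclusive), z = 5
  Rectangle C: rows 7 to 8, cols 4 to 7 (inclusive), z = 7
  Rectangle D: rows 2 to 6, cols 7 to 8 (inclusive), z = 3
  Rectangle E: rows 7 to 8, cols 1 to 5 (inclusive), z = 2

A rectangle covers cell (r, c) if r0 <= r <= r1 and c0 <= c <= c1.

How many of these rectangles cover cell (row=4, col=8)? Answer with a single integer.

Answer: 1

Derivation:
Check cell (4,8):
  A: rows 6-7 cols 6-8 -> outside (row miss)
  B: rows 2-3 cols 3-5 -> outside (row miss)
  C: rows 7-8 cols 4-7 -> outside (row miss)
  D: rows 2-6 cols 7-8 -> covers
  E: rows 7-8 cols 1-5 -> outside (row miss)
Count covering = 1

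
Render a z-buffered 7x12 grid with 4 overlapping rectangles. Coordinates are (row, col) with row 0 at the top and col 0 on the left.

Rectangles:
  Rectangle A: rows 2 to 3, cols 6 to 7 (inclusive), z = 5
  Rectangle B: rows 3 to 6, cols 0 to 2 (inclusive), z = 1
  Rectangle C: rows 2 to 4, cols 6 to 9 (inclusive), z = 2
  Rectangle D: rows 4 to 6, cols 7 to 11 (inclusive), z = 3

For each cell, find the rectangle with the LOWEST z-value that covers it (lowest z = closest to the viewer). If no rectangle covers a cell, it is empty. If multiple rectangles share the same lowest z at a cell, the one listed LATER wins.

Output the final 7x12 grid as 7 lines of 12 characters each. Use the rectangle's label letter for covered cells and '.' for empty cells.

............
............
......CCCC..
BBB...CCCC..
BBB...CCCCDD
BBB....DDDDD
BBB....DDDDD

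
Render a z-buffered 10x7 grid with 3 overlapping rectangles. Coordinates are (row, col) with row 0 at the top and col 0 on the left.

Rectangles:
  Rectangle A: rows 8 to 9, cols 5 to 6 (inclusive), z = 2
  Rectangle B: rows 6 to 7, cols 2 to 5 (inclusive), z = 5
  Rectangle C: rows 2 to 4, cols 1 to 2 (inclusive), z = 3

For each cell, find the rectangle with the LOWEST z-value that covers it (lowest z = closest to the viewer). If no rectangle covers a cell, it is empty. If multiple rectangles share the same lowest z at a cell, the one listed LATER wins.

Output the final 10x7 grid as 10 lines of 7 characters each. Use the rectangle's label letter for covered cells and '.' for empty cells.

.......
.......
.CC....
.CC....
.CC....
.......
..BBBB.
..BBBB.
.....AA
.....AA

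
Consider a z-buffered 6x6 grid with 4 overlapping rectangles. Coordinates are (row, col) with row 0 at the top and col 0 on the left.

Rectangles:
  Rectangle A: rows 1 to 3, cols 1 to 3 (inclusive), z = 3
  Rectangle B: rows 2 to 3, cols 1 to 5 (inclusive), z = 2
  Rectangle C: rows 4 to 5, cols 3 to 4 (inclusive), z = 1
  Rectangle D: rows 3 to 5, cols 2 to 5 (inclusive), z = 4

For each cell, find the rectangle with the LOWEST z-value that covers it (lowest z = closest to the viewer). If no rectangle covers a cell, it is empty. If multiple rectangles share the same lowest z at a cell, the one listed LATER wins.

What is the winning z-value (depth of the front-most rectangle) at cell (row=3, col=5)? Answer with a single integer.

Check cell (3,5):
  A: rows 1-3 cols 1-3 -> outside (col miss)
  B: rows 2-3 cols 1-5 z=2 -> covers; best now B (z=2)
  C: rows 4-5 cols 3-4 -> outside (row miss)
  D: rows 3-5 cols 2-5 z=4 -> covers; best now B (z=2)
Winner: B at z=2

Answer: 2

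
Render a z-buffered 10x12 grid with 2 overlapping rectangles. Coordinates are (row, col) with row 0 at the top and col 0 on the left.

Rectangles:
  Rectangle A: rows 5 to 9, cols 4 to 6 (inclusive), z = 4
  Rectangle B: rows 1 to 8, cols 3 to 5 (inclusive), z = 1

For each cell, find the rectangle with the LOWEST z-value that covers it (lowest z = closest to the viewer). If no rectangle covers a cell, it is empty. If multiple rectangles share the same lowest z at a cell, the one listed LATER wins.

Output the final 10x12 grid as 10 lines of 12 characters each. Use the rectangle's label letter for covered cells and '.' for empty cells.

............
...BBB......
...BBB......
...BBB......
...BBB......
...BBBA.....
...BBBA.....
...BBBA.....
...BBBA.....
....AAA.....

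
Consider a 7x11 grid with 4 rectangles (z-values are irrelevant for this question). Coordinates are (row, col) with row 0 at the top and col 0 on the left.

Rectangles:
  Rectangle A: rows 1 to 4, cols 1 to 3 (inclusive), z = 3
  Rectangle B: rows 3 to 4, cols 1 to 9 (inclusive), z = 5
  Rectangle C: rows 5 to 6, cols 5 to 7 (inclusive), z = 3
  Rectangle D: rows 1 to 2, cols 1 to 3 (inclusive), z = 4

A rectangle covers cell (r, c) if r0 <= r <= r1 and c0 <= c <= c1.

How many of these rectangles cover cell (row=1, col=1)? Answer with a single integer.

Answer: 2

Derivation:
Check cell (1,1):
  A: rows 1-4 cols 1-3 -> covers
  B: rows 3-4 cols 1-9 -> outside (row miss)
  C: rows 5-6 cols 5-7 -> outside (row miss)
  D: rows 1-2 cols 1-3 -> covers
Count covering = 2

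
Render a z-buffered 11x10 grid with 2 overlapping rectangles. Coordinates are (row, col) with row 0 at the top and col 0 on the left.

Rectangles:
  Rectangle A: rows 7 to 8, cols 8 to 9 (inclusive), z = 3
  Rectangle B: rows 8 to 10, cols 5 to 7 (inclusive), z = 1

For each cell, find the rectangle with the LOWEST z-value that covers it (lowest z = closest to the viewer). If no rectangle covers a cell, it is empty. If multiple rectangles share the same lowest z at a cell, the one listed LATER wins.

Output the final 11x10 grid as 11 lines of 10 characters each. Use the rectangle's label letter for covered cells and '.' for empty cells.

..........
..........
..........
..........
..........
..........
..........
........AA
.....BBBAA
.....BBB..
.....BBB..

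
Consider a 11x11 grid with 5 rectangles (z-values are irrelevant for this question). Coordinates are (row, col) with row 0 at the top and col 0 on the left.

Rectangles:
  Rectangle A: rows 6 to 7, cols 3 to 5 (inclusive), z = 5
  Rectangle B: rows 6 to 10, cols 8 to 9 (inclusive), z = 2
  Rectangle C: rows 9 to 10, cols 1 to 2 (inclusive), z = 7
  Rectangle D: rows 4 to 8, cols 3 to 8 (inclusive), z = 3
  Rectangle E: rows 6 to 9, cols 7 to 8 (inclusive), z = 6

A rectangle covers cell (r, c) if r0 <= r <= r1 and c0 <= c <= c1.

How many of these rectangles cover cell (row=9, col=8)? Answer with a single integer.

Answer: 2

Derivation:
Check cell (9,8):
  A: rows 6-7 cols 3-5 -> outside (row miss)
  B: rows 6-10 cols 8-9 -> covers
  C: rows 9-10 cols 1-2 -> outside (col miss)
  D: rows 4-8 cols 3-8 -> outside (row miss)
  E: rows 6-9 cols 7-8 -> covers
Count covering = 2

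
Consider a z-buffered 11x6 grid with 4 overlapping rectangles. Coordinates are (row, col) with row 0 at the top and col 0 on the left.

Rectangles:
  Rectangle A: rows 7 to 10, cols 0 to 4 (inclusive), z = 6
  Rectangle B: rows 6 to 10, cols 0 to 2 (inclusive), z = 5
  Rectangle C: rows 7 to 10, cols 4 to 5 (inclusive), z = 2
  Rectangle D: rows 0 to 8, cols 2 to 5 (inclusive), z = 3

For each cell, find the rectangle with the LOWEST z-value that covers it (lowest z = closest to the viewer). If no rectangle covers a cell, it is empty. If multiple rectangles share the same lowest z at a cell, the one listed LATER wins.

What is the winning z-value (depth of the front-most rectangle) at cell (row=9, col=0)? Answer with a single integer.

Answer: 5

Derivation:
Check cell (9,0):
  A: rows 7-10 cols 0-4 z=6 -> covers; best now A (z=6)
  B: rows 6-10 cols 0-2 z=5 -> covers; best now B (z=5)
  C: rows 7-10 cols 4-5 -> outside (col miss)
  D: rows 0-8 cols 2-5 -> outside (row miss)
Winner: B at z=5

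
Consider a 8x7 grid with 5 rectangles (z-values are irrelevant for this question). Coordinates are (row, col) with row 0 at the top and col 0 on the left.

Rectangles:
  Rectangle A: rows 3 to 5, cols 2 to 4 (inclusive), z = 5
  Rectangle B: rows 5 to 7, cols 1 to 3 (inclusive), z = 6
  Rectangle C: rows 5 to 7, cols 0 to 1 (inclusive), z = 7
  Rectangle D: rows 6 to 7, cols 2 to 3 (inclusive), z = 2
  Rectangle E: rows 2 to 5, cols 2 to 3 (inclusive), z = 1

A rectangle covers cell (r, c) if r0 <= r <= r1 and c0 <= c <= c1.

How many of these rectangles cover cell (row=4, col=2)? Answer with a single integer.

Check cell (4,2):
  A: rows 3-5 cols 2-4 -> covers
  B: rows 5-7 cols 1-3 -> outside (row miss)
  C: rows 5-7 cols 0-1 -> outside (row miss)
  D: rows 6-7 cols 2-3 -> outside (row miss)
  E: rows 2-5 cols 2-3 -> covers
Count covering = 2

Answer: 2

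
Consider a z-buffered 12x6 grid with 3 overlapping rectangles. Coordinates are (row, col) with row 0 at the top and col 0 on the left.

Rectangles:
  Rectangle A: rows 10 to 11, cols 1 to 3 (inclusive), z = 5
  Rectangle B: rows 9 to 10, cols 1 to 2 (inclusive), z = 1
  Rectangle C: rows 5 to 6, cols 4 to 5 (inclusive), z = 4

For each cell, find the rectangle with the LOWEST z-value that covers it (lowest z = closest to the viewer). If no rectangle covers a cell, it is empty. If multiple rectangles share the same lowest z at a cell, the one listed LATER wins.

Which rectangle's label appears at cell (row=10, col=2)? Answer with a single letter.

Answer: B

Derivation:
Check cell (10,2):
  A: rows 10-11 cols 1-3 z=5 -> covers; best now A (z=5)
  B: rows 9-10 cols 1-2 z=1 -> covers; best now B (z=1)
  C: rows 5-6 cols 4-5 -> outside (row miss)
Winner: B at z=1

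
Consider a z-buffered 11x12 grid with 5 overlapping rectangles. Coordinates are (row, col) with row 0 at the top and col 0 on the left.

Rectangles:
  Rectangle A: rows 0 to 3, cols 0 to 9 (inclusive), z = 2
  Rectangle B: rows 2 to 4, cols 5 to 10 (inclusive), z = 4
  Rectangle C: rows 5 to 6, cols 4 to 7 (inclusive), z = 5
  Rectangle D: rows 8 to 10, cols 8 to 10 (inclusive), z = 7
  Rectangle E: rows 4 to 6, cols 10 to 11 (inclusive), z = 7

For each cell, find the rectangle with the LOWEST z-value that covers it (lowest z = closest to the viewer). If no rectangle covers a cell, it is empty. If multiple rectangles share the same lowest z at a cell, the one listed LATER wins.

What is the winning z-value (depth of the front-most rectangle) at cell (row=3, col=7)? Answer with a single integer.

Answer: 2

Derivation:
Check cell (3,7):
  A: rows 0-3 cols 0-9 z=2 -> covers; best now A (z=2)
  B: rows 2-4 cols 5-10 z=4 -> covers; best now A (z=2)
  C: rows 5-6 cols 4-7 -> outside (row miss)
  D: rows 8-10 cols 8-10 -> outside (row miss)
  E: rows 4-6 cols 10-11 -> outside (row miss)
Winner: A at z=2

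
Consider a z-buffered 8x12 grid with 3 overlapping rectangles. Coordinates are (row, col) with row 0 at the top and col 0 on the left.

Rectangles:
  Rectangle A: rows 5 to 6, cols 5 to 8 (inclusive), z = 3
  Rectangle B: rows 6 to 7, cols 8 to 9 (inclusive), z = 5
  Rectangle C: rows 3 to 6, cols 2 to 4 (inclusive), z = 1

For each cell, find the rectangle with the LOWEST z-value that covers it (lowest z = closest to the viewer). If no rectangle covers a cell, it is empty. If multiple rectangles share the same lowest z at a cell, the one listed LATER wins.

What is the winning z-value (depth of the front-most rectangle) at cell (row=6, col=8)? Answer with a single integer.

Answer: 3

Derivation:
Check cell (6,8):
  A: rows 5-6 cols 5-8 z=3 -> covers; best now A (z=3)
  B: rows 6-7 cols 8-9 z=5 -> covers; best now A (z=3)
  C: rows 3-6 cols 2-4 -> outside (col miss)
Winner: A at z=3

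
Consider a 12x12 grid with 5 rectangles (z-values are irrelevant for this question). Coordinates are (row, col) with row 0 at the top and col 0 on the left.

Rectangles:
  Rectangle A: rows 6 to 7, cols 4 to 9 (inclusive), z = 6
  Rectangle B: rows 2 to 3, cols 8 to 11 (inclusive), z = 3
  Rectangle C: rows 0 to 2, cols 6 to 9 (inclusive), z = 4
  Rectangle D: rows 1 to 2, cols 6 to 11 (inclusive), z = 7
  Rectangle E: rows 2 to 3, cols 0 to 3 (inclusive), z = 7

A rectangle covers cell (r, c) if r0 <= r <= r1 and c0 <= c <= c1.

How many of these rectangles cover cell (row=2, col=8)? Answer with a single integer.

Answer: 3

Derivation:
Check cell (2,8):
  A: rows 6-7 cols 4-9 -> outside (row miss)
  B: rows 2-3 cols 8-11 -> covers
  C: rows 0-2 cols 6-9 -> covers
  D: rows 1-2 cols 6-11 -> covers
  E: rows 2-3 cols 0-3 -> outside (col miss)
Count covering = 3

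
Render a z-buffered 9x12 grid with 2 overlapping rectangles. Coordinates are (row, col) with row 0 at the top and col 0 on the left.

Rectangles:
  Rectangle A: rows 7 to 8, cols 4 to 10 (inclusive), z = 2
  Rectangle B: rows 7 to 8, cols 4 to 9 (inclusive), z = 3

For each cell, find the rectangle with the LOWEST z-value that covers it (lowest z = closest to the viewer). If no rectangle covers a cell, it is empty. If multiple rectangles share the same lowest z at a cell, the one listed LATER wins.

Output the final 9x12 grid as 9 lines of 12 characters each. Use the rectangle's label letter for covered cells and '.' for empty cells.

............
............
............
............
............
............
............
....AAAAAAA.
....AAAAAAA.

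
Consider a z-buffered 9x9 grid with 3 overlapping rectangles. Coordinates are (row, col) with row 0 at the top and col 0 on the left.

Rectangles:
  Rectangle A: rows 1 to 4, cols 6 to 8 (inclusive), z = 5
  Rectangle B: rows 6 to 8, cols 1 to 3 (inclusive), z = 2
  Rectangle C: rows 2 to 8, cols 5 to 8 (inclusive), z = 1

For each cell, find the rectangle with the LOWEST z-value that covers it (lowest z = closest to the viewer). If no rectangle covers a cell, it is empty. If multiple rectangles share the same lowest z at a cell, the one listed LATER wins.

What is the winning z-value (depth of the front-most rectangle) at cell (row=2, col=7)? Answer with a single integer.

Answer: 1

Derivation:
Check cell (2,7):
  A: rows 1-4 cols 6-8 z=5 -> covers; best now A (z=5)
  B: rows 6-8 cols 1-3 -> outside (row miss)
  C: rows 2-8 cols 5-8 z=1 -> covers; best now C (z=1)
Winner: C at z=1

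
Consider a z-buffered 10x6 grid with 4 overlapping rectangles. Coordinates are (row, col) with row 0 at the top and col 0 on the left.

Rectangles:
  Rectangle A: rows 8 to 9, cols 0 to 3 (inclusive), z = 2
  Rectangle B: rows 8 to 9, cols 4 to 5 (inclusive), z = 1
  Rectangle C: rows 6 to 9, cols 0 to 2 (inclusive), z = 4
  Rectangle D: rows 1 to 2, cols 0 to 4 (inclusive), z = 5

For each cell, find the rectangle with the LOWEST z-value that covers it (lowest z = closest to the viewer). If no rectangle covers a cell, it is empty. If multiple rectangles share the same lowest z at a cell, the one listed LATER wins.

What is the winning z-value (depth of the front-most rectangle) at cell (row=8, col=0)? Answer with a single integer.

Check cell (8,0):
  A: rows 8-9 cols 0-3 z=2 -> covers; best now A (z=2)
  B: rows 8-9 cols 4-5 -> outside (col miss)
  C: rows 6-9 cols 0-2 z=4 -> covers; best now A (z=2)
  D: rows 1-2 cols 0-4 -> outside (row miss)
Winner: A at z=2

Answer: 2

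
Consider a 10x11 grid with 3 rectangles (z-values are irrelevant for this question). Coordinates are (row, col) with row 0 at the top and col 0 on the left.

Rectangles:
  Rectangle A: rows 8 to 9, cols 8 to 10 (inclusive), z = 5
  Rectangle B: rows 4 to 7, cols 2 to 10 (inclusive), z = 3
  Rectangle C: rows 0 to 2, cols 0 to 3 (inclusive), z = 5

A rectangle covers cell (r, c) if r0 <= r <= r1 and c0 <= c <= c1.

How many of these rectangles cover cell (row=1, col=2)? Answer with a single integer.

Check cell (1,2):
  A: rows 8-9 cols 8-10 -> outside (row miss)
  B: rows 4-7 cols 2-10 -> outside (row miss)
  C: rows 0-2 cols 0-3 -> covers
Count covering = 1

Answer: 1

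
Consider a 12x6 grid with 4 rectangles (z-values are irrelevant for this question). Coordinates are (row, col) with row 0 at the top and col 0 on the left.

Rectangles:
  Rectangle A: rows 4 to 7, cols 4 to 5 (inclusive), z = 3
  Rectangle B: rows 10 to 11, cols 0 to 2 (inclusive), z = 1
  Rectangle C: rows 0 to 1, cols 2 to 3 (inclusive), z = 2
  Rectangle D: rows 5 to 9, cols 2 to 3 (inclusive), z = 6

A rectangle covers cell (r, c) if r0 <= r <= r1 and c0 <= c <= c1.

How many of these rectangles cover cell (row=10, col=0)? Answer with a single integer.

Check cell (10,0):
  A: rows 4-7 cols 4-5 -> outside (row miss)
  B: rows 10-11 cols 0-2 -> covers
  C: rows 0-1 cols 2-3 -> outside (row miss)
  D: rows 5-9 cols 2-3 -> outside (row miss)
Count covering = 1

Answer: 1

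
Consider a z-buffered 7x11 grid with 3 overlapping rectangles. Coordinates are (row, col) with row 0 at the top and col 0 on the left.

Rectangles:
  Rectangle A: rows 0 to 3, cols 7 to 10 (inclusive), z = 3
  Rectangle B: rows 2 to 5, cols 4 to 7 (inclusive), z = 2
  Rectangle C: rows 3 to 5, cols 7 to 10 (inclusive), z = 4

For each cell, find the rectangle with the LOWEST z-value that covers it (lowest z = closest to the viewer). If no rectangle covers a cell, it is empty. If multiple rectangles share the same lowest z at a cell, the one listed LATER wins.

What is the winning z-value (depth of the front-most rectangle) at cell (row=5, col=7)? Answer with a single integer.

Check cell (5,7):
  A: rows 0-3 cols 7-10 -> outside (row miss)
  B: rows 2-5 cols 4-7 z=2 -> covers; best now B (z=2)
  C: rows 3-5 cols 7-10 z=4 -> covers; best now B (z=2)
Winner: B at z=2

Answer: 2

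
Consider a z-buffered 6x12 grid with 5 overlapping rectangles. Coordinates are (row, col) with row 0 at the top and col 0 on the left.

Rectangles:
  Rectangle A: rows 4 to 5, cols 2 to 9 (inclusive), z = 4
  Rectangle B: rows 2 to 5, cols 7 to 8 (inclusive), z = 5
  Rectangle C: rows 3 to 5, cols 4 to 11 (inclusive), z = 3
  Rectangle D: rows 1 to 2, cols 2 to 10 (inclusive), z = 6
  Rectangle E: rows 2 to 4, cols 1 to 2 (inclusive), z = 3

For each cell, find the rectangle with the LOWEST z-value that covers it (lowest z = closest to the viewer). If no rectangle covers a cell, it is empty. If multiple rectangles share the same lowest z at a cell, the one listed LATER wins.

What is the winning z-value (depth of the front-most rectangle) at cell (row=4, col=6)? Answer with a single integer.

Answer: 3

Derivation:
Check cell (4,6):
  A: rows 4-5 cols 2-9 z=4 -> covers; best now A (z=4)
  B: rows 2-5 cols 7-8 -> outside (col miss)
  C: rows 3-5 cols 4-11 z=3 -> covers; best now C (z=3)
  D: rows 1-2 cols 2-10 -> outside (row miss)
  E: rows 2-4 cols 1-2 -> outside (col miss)
Winner: C at z=3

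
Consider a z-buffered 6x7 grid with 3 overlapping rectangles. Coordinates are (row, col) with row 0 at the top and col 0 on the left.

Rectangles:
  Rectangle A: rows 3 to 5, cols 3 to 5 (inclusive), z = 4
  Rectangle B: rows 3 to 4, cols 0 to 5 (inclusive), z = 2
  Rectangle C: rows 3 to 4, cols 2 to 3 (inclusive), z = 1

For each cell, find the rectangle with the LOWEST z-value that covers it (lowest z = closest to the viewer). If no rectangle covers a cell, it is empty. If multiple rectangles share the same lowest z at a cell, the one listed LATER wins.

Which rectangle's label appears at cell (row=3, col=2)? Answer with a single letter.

Check cell (3,2):
  A: rows 3-5 cols 3-5 -> outside (col miss)
  B: rows 3-4 cols 0-5 z=2 -> covers; best now B (z=2)
  C: rows 3-4 cols 2-3 z=1 -> covers; best now C (z=1)
Winner: C at z=1

Answer: C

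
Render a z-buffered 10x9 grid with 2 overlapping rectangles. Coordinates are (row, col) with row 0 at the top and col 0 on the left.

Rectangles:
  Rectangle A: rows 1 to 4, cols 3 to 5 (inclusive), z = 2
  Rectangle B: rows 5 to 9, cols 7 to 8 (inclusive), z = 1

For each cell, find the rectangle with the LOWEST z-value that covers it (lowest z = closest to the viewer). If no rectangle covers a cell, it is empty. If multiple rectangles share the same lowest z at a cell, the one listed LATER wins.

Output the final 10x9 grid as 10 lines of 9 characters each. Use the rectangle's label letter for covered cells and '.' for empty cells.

.........
...AAA...
...AAA...
...AAA...
...AAA...
.......BB
.......BB
.......BB
.......BB
.......BB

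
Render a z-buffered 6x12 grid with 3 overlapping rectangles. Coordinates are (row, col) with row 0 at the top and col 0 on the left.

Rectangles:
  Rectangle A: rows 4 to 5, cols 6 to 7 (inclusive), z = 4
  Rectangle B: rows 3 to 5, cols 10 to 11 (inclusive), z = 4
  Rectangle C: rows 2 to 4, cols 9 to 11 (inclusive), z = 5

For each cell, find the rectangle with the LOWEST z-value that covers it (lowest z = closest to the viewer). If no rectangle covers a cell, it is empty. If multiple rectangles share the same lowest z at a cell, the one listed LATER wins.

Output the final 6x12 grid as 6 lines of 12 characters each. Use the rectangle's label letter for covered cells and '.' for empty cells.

............
............
.........CCC
.........CBB
......AA.CBB
......AA..BB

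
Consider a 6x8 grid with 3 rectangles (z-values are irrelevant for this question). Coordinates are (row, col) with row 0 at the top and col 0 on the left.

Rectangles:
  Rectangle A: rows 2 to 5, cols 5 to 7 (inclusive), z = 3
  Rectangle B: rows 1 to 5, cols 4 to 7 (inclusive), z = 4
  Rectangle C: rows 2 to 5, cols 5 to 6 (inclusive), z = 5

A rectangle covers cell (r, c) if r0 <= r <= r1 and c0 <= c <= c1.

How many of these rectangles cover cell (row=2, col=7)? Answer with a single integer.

Answer: 2

Derivation:
Check cell (2,7):
  A: rows 2-5 cols 5-7 -> covers
  B: rows 1-5 cols 4-7 -> covers
  C: rows 2-5 cols 5-6 -> outside (col miss)
Count covering = 2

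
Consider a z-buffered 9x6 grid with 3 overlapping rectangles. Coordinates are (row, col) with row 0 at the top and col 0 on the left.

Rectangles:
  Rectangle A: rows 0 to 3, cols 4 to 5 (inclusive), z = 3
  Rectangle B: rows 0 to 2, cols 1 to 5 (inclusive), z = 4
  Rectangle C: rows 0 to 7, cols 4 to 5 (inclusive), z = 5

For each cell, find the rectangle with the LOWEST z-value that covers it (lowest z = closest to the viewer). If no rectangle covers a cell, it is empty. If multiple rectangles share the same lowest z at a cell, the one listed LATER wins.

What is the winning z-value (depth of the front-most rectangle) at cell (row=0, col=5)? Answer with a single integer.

Check cell (0,5):
  A: rows 0-3 cols 4-5 z=3 -> covers; best now A (z=3)
  B: rows 0-2 cols 1-5 z=4 -> covers; best now A (z=3)
  C: rows 0-7 cols 4-5 z=5 -> covers; best now A (z=3)
Winner: A at z=3

Answer: 3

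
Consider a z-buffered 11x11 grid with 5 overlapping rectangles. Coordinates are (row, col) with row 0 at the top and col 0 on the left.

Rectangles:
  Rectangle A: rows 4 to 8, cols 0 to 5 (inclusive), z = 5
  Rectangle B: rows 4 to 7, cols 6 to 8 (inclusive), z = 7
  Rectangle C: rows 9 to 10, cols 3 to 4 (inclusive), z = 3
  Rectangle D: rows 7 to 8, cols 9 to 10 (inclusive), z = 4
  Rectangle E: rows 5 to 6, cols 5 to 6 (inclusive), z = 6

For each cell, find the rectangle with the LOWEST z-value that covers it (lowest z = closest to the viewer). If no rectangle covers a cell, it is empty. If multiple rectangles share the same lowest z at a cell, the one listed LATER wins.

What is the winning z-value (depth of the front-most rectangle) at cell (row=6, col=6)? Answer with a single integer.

Answer: 6

Derivation:
Check cell (6,6):
  A: rows 4-8 cols 0-5 -> outside (col miss)
  B: rows 4-7 cols 6-8 z=7 -> covers; best now B (z=7)
  C: rows 9-10 cols 3-4 -> outside (row miss)
  D: rows 7-8 cols 9-10 -> outside (row miss)
  E: rows 5-6 cols 5-6 z=6 -> covers; best now E (z=6)
Winner: E at z=6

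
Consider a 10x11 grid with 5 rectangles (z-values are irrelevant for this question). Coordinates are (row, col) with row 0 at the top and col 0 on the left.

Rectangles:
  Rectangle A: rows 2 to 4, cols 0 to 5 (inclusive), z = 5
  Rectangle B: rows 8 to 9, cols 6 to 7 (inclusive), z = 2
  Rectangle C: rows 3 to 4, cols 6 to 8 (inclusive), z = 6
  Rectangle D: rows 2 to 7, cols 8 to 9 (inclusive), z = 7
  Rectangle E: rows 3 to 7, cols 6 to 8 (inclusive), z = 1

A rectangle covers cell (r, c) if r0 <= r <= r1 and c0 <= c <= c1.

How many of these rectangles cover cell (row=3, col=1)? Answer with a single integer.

Answer: 1

Derivation:
Check cell (3,1):
  A: rows 2-4 cols 0-5 -> covers
  B: rows 8-9 cols 6-7 -> outside (row miss)
  C: rows 3-4 cols 6-8 -> outside (col miss)
  D: rows 2-7 cols 8-9 -> outside (col miss)
  E: rows 3-7 cols 6-8 -> outside (col miss)
Count covering = 1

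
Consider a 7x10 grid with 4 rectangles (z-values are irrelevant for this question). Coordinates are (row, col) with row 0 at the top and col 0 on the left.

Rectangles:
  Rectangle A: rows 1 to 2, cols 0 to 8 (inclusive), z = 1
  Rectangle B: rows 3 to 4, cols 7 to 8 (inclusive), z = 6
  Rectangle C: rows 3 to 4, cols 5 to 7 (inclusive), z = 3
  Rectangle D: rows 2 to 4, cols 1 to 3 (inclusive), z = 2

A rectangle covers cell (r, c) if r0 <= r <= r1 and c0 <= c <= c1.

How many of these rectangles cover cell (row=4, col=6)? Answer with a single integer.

Answer: 1

Derivation:
Check cell (4,6):
  A: rows 1-2 cols 0-8 -> outside (row miss)
  B: rows 3-4 cols 7-8 -> outside (col miss)
  C: rows 3-4 cols 5-7 -> covers
  D: rows 2-4 cols 1-3 -> outside (col miss)
Count covering = 1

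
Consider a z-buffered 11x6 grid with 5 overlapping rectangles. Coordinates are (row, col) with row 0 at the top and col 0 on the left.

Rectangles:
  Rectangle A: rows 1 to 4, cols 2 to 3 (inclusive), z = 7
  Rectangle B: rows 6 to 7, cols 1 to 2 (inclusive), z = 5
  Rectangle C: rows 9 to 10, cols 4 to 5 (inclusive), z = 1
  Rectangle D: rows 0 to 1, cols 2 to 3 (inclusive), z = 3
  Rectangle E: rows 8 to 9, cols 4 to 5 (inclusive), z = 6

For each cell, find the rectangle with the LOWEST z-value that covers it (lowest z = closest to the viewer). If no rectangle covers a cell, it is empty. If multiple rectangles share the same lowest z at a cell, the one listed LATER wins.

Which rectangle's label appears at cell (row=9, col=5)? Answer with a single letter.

Check cell (9,5):
  A: rows 1-4 cols 2-3 -> outside (row miss)
  B: rows 6-7 cols 1-2 -> outside (row miss)
  C: rows 9-10 cols 4-5 z=1 -> covers; best now C (z=1)
  D: rows 0-1 cols 2-3 -> outside (row miss)
  E: rows 8-9 cols 4-5 z=6 -> covers; best now C (z=1)
Winner: C at z=1

Answer: C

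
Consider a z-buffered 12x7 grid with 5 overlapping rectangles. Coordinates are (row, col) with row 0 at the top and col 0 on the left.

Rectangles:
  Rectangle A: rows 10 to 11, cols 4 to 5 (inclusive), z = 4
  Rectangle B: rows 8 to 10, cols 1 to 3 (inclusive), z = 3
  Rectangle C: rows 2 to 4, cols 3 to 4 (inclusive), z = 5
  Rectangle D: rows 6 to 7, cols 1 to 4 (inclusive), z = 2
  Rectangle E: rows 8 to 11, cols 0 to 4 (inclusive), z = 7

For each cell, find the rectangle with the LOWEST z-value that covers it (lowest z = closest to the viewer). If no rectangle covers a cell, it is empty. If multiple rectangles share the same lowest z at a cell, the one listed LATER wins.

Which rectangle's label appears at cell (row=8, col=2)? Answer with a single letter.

Check cell (8,2):
  A: rows 10-11 cols 4-5 -> outside (row miss)
  B: rows 8-10 cols 1-3 z=3 -> covers; best now B (z=3)
  C: rows 2-4 cols 3-4 -> outside (row miss)
  D: rows 6-7 cols 1-4 -> outside (row miss)
  E: rows 8-11 cols 0-4 z=7 -> covers; best now B (z=3)
Winner: B at z=3

Answer: B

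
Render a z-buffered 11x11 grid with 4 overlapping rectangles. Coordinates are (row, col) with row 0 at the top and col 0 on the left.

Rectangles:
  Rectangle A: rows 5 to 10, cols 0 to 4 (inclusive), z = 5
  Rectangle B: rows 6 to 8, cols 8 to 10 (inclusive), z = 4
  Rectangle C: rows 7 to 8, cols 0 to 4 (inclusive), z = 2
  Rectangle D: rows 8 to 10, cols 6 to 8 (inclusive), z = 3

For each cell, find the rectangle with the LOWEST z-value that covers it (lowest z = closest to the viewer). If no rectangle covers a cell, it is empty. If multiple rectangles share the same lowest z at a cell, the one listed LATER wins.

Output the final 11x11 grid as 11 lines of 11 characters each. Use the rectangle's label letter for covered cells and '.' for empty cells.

...........
...........
...........
...........
...........
AAAAA......
AAAAA...BBB
CCCCC...BBB
CCCCC.DDDBB
AAAAA.DDD..
AAAAA.DDD..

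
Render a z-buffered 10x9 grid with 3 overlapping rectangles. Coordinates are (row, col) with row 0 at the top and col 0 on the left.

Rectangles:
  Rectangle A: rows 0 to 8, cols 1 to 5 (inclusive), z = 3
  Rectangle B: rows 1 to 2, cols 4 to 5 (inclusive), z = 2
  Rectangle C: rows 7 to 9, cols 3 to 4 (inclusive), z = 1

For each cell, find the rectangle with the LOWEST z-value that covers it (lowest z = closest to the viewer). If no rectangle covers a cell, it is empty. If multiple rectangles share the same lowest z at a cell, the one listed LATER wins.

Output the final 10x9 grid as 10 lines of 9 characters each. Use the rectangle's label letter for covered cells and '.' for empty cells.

.AAAAA...
.AAABB...
.AAABB...
.AAAAA...
.AAAAA...
.AAAAA...
.AAAAA...
.AACCA...
.AACCA...
...CC....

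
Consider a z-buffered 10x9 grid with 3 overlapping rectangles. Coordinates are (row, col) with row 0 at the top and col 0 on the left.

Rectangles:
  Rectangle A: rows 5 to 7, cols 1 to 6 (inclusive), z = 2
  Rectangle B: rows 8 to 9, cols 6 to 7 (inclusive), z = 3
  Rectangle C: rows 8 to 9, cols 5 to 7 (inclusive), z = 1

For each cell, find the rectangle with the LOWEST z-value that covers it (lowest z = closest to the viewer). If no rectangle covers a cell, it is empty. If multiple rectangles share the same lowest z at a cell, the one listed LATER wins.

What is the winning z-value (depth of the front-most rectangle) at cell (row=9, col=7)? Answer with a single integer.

Answer: 1

Derivation:
Check cell (9,7):
  A: rows 5-7 cols 1-6 -> outside (row miss)
  B: rows 8-9 cols 6-7 z=3 -> covers; best now B (z=3)
  C: rows 8-9 cols 5-7 z=1 -> covers; best now C (z=1)
Winner: C at z=1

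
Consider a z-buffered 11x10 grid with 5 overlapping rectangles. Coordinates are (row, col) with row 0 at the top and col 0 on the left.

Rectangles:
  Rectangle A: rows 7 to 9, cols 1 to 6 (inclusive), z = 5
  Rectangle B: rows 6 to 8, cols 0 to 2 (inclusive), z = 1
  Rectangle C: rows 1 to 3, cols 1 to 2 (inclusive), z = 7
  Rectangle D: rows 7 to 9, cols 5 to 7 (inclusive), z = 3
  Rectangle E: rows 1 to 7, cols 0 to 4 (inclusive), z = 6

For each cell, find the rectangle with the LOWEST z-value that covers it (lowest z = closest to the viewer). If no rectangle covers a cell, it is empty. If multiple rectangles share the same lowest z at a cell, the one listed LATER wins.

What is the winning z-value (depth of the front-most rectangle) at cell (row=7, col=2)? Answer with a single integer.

Check cell (7,2):
  A: rows 7-9 cols 1-6 z=5 -> covers; best now A (z=5)
  B: rows 6-8 cols 0-2 z=1 -> covers; best now B (z=1)
  C: rows 1-3 cols 1-2 -> outside (row miss)
  D: rows 7-9 cols 5-7 -> outside (col miss)
  E: rows 1-7 cols 0-4 z=6 -> covers; best now B (z=1)
Winner: B at z=1

Answer: 1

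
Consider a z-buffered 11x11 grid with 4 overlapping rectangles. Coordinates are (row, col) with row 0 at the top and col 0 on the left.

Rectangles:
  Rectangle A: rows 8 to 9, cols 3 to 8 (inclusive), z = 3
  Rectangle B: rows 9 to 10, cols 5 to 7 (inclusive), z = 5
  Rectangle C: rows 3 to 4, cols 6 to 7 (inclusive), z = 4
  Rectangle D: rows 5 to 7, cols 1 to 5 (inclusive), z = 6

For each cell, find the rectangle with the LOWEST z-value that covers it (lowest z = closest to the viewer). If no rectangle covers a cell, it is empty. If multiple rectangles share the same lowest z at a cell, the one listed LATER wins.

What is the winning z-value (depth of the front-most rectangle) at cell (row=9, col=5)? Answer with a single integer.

Answer: 3

Derivation:
Check cell (9,5):
  A: rows 8-9 cols 3-8 z=3 -> covers; best now A (z=3)
  B: rows 9-10 cols 5-7 z=5 -> covers; best now A (z=3)
  C: rows 3-4 cols 6-7 -> outside (row miss)
  D: rows 5-7 cols 1-5 -> outside (row miss)
Winner: A at z=3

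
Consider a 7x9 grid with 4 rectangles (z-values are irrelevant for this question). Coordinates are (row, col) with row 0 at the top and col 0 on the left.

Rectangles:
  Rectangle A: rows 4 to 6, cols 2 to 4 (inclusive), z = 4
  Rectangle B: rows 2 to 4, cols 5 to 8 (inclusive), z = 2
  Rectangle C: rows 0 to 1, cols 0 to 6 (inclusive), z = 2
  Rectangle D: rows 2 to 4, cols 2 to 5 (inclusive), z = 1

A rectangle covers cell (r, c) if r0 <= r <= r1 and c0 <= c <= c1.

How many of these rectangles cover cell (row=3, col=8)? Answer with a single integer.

Check cell (3,8):
  A: rows 4-6 cols 2-4 -> outside (row miss)
  B: rows 2-4 cols 5-8 -> covers
  C: rows 0-1 cols 0-6 -> outside (row miss)
  D: rows 2-4 cols 2-5 -> outside (col miss)
Count covering = 1

Answer: 1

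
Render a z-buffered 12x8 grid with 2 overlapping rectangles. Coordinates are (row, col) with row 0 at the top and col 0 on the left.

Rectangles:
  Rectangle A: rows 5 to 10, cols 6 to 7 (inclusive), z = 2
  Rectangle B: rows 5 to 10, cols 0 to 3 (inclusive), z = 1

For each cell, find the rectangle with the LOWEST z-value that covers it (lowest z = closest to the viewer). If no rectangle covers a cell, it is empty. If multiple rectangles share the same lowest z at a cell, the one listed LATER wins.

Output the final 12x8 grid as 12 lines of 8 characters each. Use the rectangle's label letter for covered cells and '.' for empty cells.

........
........
........
........
........
BBBB..AA
BBBB..AA
BBBB..AA
BBBB..AA
BBBB..AA
BBBB..AA
........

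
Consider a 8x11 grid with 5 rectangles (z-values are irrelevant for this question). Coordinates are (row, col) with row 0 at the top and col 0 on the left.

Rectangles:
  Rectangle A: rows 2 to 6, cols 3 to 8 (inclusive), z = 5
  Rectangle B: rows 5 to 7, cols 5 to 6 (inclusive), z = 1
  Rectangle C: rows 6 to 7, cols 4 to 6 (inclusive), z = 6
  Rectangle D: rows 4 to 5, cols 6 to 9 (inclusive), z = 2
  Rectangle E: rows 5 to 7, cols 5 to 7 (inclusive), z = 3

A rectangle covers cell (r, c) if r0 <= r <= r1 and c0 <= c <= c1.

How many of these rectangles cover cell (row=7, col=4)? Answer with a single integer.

Answer: 1

Derivation:
Check cell (7,4):
  A: rows 2-6 cols 3-8 -> outside (row miss)
  B: rows 5-7 cols 5-6 -> outside (col miss)
  C: rows 6-7 cols 4-6 -> covers
  D: rows 4-5 cols 6-9 -> outside (row miss)
  E: rows 5-7 cols 5-7 -> outside (col miss)
Count covering = 1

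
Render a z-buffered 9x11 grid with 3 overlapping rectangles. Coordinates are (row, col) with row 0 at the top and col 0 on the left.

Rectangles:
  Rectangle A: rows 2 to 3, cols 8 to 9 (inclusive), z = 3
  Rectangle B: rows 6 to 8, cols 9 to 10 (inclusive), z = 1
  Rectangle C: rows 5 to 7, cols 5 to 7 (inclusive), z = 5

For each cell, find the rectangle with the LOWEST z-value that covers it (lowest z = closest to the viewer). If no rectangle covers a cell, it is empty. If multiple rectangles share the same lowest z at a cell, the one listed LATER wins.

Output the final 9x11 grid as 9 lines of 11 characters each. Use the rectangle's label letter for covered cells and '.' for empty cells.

...........
...........
........AA.
........AA.
...........
.....CCC...
.....CCC.BB
.....CCC.BB
.........BB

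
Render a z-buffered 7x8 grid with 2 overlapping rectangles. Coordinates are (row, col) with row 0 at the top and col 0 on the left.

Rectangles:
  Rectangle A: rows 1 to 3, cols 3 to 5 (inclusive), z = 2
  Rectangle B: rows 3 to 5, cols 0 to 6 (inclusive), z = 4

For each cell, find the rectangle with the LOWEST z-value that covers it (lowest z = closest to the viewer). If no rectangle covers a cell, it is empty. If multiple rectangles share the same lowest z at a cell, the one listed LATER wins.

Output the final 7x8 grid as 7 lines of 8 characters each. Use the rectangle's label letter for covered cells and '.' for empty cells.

........
...AAA..
...AAA..
BBBAAAB.
BBBBBBB.
BBBBBBB.
........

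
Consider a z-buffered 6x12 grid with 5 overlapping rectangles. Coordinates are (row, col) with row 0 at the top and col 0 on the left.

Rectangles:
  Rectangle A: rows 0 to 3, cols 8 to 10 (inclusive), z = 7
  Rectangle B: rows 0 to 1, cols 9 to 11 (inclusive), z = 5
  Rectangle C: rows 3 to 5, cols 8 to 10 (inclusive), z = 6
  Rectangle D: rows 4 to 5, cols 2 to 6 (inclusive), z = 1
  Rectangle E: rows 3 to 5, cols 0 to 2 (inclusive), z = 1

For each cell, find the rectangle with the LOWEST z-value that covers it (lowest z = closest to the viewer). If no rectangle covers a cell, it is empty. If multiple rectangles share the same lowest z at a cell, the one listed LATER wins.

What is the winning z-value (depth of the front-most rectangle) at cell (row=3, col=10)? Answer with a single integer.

Answer: 6

Derivation:
Check cell (3,10):
  A: rows 0-3 cols 8-10 z=7 -> covers; best now A (z=7)
  B: rows 0-1 cols 9-11 -> outside (row miss)
  C: rows 3-5 cols 8-10 z=6 -> covers; best now C (z=6)
  D: rows 4-5 cols 2-6 -> outside (row miss)
  E: rows 3-5 cols 0-2 -> outside (col miss)
Winner: C at z=6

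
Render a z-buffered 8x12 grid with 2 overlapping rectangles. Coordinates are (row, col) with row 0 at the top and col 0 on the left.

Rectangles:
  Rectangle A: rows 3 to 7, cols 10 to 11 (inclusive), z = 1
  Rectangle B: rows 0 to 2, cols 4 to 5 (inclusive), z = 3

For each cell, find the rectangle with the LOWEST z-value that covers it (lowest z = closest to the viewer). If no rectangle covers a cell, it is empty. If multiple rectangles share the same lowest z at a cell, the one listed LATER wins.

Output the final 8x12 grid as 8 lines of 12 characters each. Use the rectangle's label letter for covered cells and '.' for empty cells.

....BB......
....BB......
....BB......
..........AA
..........AA
..........AA
..........AA
..........AA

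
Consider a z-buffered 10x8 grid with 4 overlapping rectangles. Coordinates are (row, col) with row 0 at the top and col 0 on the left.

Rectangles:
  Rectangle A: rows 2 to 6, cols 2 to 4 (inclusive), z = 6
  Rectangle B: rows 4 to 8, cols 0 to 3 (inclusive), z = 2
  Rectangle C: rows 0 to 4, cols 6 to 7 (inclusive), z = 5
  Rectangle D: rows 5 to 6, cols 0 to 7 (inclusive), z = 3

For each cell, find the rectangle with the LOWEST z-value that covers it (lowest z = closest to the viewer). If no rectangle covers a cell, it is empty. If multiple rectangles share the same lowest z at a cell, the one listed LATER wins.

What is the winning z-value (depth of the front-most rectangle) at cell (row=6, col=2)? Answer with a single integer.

Answer: 2

Derivation:
Check cell (6,2):
  A: rows 2-6 cols 2-4 z=6 -> covers; best now A (z=6)
  B: rows 4-8 cols 0-3 z=2 -> covers; best now B (z=2)
  C: rows 0-4 cols 6-7 -> outside (row miss)
  D: rows 5-6 cols 0-7 z=3 -> covers; best now B (z=2)
Winner: B at z=2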